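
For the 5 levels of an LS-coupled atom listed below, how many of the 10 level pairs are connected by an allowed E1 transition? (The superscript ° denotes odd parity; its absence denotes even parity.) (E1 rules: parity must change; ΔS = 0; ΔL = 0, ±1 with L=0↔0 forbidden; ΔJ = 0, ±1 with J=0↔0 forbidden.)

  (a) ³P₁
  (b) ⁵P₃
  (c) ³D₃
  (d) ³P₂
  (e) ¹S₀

(a)–(b): forbidden (parity, ΔS, ΔJ).
(a)–(c): forbidden (parity, ΔJ).
(a)–(d): forbidden (parity).
(a)–(e): forbidden (parity, ΔS).
(b)–(c): forbidden (parity, ΔS).
(b)–(d): forbidden (parity, ΔS).
(b)–(e): forbidden (parity, ΔS, ΔJ).
(c)–(d): forbidden (parity).
(c)–(e): forbidden (parity, ΔS, ΔL, ΔJ).
(d)–(e): forbidden (parity, ΔS, ΔJ).
Allowed pairs: 0 of 10.

0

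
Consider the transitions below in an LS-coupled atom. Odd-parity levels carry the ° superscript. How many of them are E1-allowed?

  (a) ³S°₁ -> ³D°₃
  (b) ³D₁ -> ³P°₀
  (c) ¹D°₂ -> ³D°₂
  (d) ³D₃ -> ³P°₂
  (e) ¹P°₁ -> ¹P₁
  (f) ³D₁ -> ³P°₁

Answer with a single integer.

4

(a) forbidden (parity, ΔL, ΔJ fail)
(b) allowed
(c) forbidden (parity, ΔS fail)
(d) allowed
(e) allowed
(f) allowed
Total allowed: 4 of 6.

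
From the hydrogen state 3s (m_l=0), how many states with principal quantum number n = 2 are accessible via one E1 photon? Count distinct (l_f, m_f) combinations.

3

E1 requires Δl = ±1, so l_f ∈ {-1, 1}; with 0 ≤ l_f ≤ n_f−1 = 1, the allowed l_f values are {1}.
For l_f = 1: m_f ∈ {m_i−1, m_i, m_i+1} ∩ [−1, 1] = {-1, 0, 1} → 3 states.
Total: 3.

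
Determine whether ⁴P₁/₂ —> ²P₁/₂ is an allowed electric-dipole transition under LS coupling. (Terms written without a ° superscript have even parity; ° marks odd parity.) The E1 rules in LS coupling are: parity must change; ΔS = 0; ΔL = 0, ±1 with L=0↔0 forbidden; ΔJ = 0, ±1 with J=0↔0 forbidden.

Reading off the term symbols: S 3/2→1/2, L 1→1, J 1/2→1/2, parity even→even.
Parity must change: even → even — fails.
ΔS = 0: S: 3/2 → 1/2 — fails.
ΔL = 0, ±1 (not L=0↔0): L: 1 → 1, ΔL = +0 — passes.
ΔJ = 0, ±1 (not J=0↔0): J: 1/2 → 1/2, ΔJ = +0 — passes.
Rule(s) violated: parity, ΔS.

forbidden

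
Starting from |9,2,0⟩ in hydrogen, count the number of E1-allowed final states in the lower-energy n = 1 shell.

E1 requires l_f ∈ {1, 3}, but neither lies in [0, 0], so no final state is reachable.
Total: 0.

0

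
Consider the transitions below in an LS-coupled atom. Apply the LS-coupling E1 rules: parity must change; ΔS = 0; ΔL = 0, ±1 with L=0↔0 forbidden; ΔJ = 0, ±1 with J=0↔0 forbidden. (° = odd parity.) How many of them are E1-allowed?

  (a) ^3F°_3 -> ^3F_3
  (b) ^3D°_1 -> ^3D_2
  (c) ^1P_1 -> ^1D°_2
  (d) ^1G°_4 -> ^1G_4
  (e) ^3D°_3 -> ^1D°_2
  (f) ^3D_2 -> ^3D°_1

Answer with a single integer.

5

(a) allowed
(b) allowed
(c) allowed
(d) allowed
(e) forbidden (parity, ΔS fail)
(f) allowed
Total allowed: 5 of 6.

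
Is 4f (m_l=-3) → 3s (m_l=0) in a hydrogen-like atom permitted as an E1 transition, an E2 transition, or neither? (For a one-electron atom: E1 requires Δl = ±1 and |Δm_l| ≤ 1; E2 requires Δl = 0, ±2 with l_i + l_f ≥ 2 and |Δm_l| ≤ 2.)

Δl = 0 − 3 = -3; l_i + l_f = 3.
Δm_l = +3.
E1 (Δl = ±1, |Δm_l| ≤ 1): not satisfied.
E2 (Δl = 0,±2, l_i+l_f ≥ 2, |Δm_l| ≤ 2): not satisfied.

neither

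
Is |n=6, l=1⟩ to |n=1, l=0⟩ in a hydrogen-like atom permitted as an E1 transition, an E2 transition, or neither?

E1

Δl = 0 − 1 = -1; l_i + l_f = 1.
E1 (Δl = ±1): satisfied.
E2 (Δl = 0,±2, l_i+l_f ≥ 2): not satisfied.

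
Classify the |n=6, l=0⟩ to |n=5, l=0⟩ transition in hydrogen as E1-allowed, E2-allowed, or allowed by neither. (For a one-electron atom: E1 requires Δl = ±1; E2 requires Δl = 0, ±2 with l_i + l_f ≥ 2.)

neither

Δl = 0 − 0 = +0; l_i + l_f = 0.
E1 (Δl = ±1): not satisfied.
E2 (Δl = 0,±2, l_i+l_f ≥ 2): not satisfied.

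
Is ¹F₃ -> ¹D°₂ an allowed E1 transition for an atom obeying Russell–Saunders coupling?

allowed

Initial level: S=0, L=3, J=3, parity even. Final level: S=0, L=2, J=2, parity odd.
Parity must change: even → odd — ok.
ΔS = 0: S: 0 → 0 — ok.
ΔL = 0, ±1 (not L=0↔0): L: 3 → 2, ΔL = -1 — ok.
ΔJ = 0, ±1 (not J=0↔0): J: 3 → 2, ΔJ = -1 — ok.
All four E1 rules are satisfied.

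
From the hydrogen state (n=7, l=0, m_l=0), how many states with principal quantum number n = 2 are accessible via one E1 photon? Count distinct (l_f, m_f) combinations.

3

E1 requires Δl = ±1, so l_f ∈ {-1, 1}; with 0 ≤ l_f ≤ n_f−1 = 1, the allowed l_f values are {1}.
For l_f = 1: m_f ∈ {m_i−1, m_i, m_i+1} ∩ [−1, 1] = {-1, 0, 1} → 3 states.
Total: 3.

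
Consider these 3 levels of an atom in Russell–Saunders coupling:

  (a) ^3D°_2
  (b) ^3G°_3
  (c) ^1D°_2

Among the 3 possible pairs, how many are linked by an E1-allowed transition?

0

(a)–(b): forbidden (parity, ΔL).
(a)–(c): forbidden (parity, ΔS).
(b)–(c): forbidden (parity, ΔS, ΔL).
Allowed pairs: 0 of 3.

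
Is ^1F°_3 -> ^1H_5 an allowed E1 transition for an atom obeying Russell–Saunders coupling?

ΔJ = 0, ±1 (not J=0↔0): J: 3 → 5, ΔJ = +2 — ✗.
ΔS = 0: S: 0 → 0 — ✓.
Parity must change: odd → even — ✓.
ΔL = 0, ±1 (not L=0↔0): L: 3 → 5, ΔL = +2 — ✗.
Rule(s) violated: ΔL, ΔJ.

forbidden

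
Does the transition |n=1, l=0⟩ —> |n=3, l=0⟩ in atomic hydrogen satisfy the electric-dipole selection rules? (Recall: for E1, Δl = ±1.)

forbidden

Initial l = 0, final l = 0, so Δl = +0. E1 requires Δl = ±1: fails.
The transition is electric-dipole forbidden.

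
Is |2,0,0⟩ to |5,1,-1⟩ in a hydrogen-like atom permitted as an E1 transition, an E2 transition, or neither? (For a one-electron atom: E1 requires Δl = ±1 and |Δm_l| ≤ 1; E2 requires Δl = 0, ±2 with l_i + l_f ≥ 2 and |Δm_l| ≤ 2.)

E1

Δl = 1 − 0 = +1; l_i + l_f = 1.
Δm_l = -1.
E1 (Δl = ±1, |Δm_l| ≤ 1): satisfied.
E2 (Δl = 0,±2, l_i+l_f ≥ 2, |Δm_l| ≤ 2): not satisfied.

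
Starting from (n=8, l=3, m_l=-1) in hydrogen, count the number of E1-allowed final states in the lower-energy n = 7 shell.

E1 requires Δl = ±1, so l_f ∈ {2, 4}; with 0 ≤ l_f ≤ n_f−1 = 6, the allowed l_f values are {2, 4}.
For l_f = 2: m_f ∈ {m_i−1, m_i, m_i+1} ∩ [−2, 2] = {-2, -1, 0} → 3 states.
For l_f = 4: m_f ∈ {m_i−1, m_i, m_i+1} ∩ [−4, 4] = {-2, -1, 0} → 3 states.
Total: 6.

6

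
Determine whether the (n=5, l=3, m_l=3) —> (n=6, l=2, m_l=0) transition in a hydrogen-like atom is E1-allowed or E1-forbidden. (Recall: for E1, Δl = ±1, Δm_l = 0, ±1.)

forbidden

Δl = 2 − 3 = -1; the E1 rule Δl = ±1 is ok.
m_l: 3 → 0 (Δm_l = -3). |Δm_l| ≤ 1 fails.
The transition is electric-dipole forbidden.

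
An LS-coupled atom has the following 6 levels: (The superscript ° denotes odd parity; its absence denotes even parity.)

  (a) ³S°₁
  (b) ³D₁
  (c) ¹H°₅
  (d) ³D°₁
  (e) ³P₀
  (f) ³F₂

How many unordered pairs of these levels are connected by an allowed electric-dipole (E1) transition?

4

(a)–(b): forbidden (ΔL).
(a)–(c): forbidden (parity, ΔS, ΔL, ΔJ).
(a)–(d): forbidden (parity, ΔL).
(a)–(e): allowed.
(a)–(f): forbidden (ΔL).
(b)–(c): forbidden (ΔS, ΔL, ΔJ).
(b)–(d): allowed.
(b)–(e): forbidden (parity).
(b)–(f): forbidden (parity).
(c)–(d): forbidden (parity, ΔS, ΔL, ΔJ).
(c)–(e): forbidden (ΔS, ΔL, ΔJ).
(c)–(f): forbidden (ΔS, ΔL, ΔJ).
(d)–(e): allowed.
(d)–(f): allowed.
(e)–(f): forbidden (parity, ΔL, ΔJ).
Allowed pairs: 4 of 15.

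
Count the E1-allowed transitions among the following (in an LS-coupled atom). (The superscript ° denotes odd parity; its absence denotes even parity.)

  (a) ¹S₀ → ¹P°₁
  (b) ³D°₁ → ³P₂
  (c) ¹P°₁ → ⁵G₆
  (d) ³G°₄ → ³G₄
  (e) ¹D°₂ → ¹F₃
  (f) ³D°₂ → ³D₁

(a) allowed
(b) allowed
(c) forbidden (ΔS, ΔL, ΔJ fail)
(d) allowed
(e) allowed
(f) allowed
Total allowed: 5 of 6.

5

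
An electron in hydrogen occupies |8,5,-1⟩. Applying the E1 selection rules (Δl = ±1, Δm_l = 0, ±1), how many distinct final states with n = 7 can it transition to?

E1 requires Δl = ±1, so l_f ∈ {4, 6}; with 0 ≤ l_f ≤ n_f−1 = 6, the allowed l_f values are {4, 6}.
For l_f = 4: m_f ∈ {m_i−1, m_i, m_i+1} ∩ [−4, 4] = {-2, -1, 0} → 3 states.
For l_f = 6: m_f ∈ {m_i−1, m_i, m_i+1} ∩ [−6, 6] = {-2, -1, 0} → 3 states.
Total: 6.

6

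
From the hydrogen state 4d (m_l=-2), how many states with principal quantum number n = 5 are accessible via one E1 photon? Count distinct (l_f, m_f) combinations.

E1 requires Δl = ±1, so l_f ∈ {1, 3}; with 0 ≤ l_f ≤ n_f−1 = 4, the allowed l_f values are {1, 3}.
For l_f = 1: m_f ∈ {m_i−1, m_i, m_i+1} ∩ [−1, 1] = {-1} → 1 state.
For l_f = 3: m_f ∈ {m_i−1, m_i, m_i+1} ∩ [−3, 3] = {-3, -2, -1} → 3 states.
Total: 4.

4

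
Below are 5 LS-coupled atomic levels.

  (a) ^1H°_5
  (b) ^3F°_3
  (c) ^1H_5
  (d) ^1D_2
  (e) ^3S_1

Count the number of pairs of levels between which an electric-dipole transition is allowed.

1

(a)–(b): forbidden (parity, ΔS, ΔL, ΔJ).
(a)–(c): allowed.
(a)–(d): forbidden (ΔL, ΔJ).
(a)–(e): forbidden (ΔS, ΔL, ΔJ).
(b)–(c): forbidden (ΔS, ΔL, ΔJ).
(b)–(d): forbidden (ΔS).
(b)–(e): forbidden (ΔL, ΔJ).
(c)–(d): forbidden (parity, ΔL, ΔJ).
(c)–(e): forbidden (parity, ΔS, ΔL, ΔJ).
(d)–(e): forbidden (parity, ΔS, ΔL).
Allowed pairs: 1 of 10.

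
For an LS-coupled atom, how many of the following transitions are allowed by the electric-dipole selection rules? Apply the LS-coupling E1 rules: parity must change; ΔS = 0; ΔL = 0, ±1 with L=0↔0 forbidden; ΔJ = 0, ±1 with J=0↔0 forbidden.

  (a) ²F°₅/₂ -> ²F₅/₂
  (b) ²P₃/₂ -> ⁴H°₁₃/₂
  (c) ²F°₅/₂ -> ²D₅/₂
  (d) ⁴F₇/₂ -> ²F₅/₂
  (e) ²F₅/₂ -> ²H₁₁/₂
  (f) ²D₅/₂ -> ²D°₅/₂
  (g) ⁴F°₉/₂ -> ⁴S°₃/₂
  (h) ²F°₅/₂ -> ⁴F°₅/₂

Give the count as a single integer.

(a) allowed
(b) forbidden (ΔS, ΔL, ΔJ fail)
(c) allowed
(d) forbidden (parity, ΔS fail)
(e) forbidden (parity, ΔL, ΔJ fail)
(f) allowed
(g) forbidden (parity, ΔL, ΔJ fail)
(h) forbidden (parity, ΔS fail)
Total allowed: 3 of 8.

3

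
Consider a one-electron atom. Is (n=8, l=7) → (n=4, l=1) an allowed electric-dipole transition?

forbidden

l: 7 → 1 (Δl = -6). Δl = ±1 fails.
The transition is electric-dipole forbidden.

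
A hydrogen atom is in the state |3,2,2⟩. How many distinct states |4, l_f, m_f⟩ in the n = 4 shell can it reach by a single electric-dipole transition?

E1 requires Δl = ±1, so l_f ∈ {1, 3}; with 0 ≤ l_f ≤ n_f−1 = 3, the allowed l_f values are {1, 3}.
For l_f = 1: m_f ∈ {m_i−1, m_i, m_i+1} ∩ [−1, 1] = {1} → 1 state.
For l_f = 3: m_f ∈ {m_i−1, m_i, m_i+1} ∩ [−3, 3] = {1, 2, 3} → 3 states.
Total: 4.

4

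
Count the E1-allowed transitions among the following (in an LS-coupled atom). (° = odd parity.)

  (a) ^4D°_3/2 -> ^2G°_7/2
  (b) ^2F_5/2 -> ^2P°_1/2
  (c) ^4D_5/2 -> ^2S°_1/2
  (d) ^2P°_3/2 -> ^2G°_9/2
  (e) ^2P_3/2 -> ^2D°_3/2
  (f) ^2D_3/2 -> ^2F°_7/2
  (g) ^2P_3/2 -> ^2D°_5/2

(a) forbidden (parity, ΔS, ΔL, ΔJ fail)
(b) forbidden (ΔL, ΔJ fail)
(c) forbidden (ΔS, ΔL, ΔJ fail)
(d) forbidden (parity, ΔL, ΔJ fail)
(e) allowed
(f) forbidden (ΔJ fails)
(g) allowed
Total allowed: 2 of 7.

2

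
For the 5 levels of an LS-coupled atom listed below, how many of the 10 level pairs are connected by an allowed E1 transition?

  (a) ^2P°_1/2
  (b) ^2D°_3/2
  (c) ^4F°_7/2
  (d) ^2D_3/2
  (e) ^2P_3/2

(a)–(b): forbidden (parity).
(a)–(c): forbidden (parity, ΔS, ΔL, ΔJ).
(a)–(d): allowed.
(a)–(e): allowed.
(b)–(c): forbidden (parity, ΔS, ΔJ).
(b)–(d): allowed.
(b)–(e): allowed.
(c)–(d): forbidden (ΔS, ΔJ).
(c)–(e): forbidden (ΔS, ΔL, ΔJ).
(d)–(e): forbidden (parity).
Allowed pairs: 4 of 10.

4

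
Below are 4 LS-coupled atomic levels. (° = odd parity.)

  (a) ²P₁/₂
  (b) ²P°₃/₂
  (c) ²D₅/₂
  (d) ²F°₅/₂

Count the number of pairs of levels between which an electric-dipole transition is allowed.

3

(a)–(b): allowed.
(a)–(c): forbidden (parity, ΔJ).
(a)–(d): forbidden (ΔL, ΔJ).
(b)–(c): allowed.
(b)–(d): forbidden (parity, ΔL).
(c)–(d): allowed.
Allowed pairs: 3 of 6.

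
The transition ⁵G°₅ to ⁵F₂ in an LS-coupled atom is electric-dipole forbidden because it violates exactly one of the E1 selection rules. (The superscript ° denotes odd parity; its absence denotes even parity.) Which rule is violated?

Reading off the term symbols: S 2→2, L 4→3, J 5→2, parity odd→even.
Parity must change: odd → even — passes.
ΔJ = 0, ±1 (not J=0↔0): J: 5 → 2, ΔJ = -3 — fails.
ΔL = 0, ±1 (not L=0↔0): L: 4 → 3, ΔL = -1 — passes.
ΔS = 0: S: 2 → 2 — passes.

the ΔJ = 0, ±1 rule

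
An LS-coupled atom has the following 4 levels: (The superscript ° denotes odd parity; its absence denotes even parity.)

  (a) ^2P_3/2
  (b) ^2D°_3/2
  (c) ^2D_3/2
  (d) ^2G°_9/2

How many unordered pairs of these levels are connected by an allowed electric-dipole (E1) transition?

(a)–(b): allowed.
(a)–(c): forbidden (parity).
(a)–(d): forbidden (ΔL, ΔJ).
(b)–(c): allowed.
(b)–(d): forbidden (parity, ΔL, ΔJ).
(c)–(d): forbidden (ΔL, ΔJ).
Allowed pairs: 2 of 6.

2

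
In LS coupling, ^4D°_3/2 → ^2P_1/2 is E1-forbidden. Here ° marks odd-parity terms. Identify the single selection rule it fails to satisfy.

the ΔS = 0 rule

Initial level: S=3/2, L=2, J=3/2, parity odd. Final level: S=1/2, L=1, J=1/2, parity even.
ΔJ = 0, ±1 (not J=0↔0): J: 3/2 → 1/2, ΔJ = -1 — satisfied.
ΔS = 0: S: 3/2 → 1/2 — violated.
Parity must change: odd → even — satisfied.
ΔL = 0, ±1 (not L=0↔0): L: 2 → 1, ΔL = -1 — satisfied.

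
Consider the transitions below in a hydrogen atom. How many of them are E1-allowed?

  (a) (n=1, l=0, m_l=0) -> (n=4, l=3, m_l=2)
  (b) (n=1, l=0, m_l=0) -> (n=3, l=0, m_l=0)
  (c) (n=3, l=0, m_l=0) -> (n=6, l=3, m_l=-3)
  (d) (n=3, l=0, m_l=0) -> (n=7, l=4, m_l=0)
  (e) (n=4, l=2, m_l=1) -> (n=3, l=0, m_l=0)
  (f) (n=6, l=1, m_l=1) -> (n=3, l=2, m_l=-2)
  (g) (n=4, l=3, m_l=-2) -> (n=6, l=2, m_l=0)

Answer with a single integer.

0

(a) forbidden — Δl = +3 (E1 requires Δl = ±1); Δm_l = +2 (E1 requires Δm_l = 0, ±1)
(b) forbidden — Δl = +0 (E1 requires Δl = ±1)
(c) forbidden — Δl = +3 (E1 requires Δl = ±1); Δm_l = -3 (E1 requires Δm_l = 0, ±1)
(d) forbidden — Δl = +4 (E1 requires Δl = ±1)
(e) forbidden — Δl = -2 (E1 requires Δl = ±1)
(f) forbidden — Δm_l = -3 (E1 requires Δm_l = 0, ±1)
(g) forbidden — Δm_l = +2 (E1 requires Δm_l = 0, ±1)
Total allowed: 0 of 7.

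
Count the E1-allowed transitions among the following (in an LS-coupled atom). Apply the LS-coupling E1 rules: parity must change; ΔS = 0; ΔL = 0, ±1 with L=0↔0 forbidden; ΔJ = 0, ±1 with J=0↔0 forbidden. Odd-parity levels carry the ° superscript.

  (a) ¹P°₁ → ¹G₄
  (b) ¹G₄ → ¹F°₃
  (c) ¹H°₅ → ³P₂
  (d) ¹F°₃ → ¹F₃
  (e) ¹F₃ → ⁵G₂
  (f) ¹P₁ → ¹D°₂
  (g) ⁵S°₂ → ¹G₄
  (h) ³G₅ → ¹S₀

3

(a) forbidden (ΔL, ΔJ fail)
(b) allowed
(c) forbidden (ΔS, ΔL, ΔJ fail)
(d) allowed
(e) forbidden (parity, ΔS fail)
(f) allowed
(g) forbidden (ΔS, ΔL, ΔJ fail)
(h) forbidden (parity, ΔS, ΔL, ΔJ fail)
Total allowed: 3 of 8.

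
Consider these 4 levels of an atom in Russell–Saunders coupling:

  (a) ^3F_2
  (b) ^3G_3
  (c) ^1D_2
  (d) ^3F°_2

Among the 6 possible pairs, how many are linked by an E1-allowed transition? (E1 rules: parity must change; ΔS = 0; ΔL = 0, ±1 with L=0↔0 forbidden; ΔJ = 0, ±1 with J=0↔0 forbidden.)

2

(a)–(b): forbidden (parity).
(a)–(c): forbidden (parity, ΔS).
(a)–(d): allowed.
(b)–(c): forbidden (parity, ΔS, ΔL).
(b)–(d): allowed.
(c)–(d): forbidden (ΔS).
Allowed pairs: 2 of 6.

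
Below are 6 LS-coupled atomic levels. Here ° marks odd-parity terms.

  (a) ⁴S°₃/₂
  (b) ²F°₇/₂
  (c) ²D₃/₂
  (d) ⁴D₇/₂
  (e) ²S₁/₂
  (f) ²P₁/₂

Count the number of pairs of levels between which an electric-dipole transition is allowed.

(a)–(b): forbidden (parity, ΔS, ΔL, ΔJ).
(a)–(c): forbidden (ΔS, ΔL).
(a)–(d): forbidden (ΔL, ΔJ).
(a)–(e): forbidden (ΔS, ΔL).
(a)–(f): forbidden (ΔS).
(b)–(c): forbidden (ΔJ).
(b)–(d): forbidden (ΔS).
(b)–(e): forbidden (ΔL, ΔJ).
(b)–(f): forbidden (ΔL, ΔJ).
(c)–(d): forbidden (parity, ΔS, ΔJ).
(c)–(e): forbidden (parity, ΔL).
(c)–(f): forbidden (parity).
(d)–(e): forbidden (parity, ΔS, ΔL, ΔJ).
(d)–(f): forbidden (parity, ΔS, ΔJ).
(e)–(f): forbidden (parity).
Allowed pairs: 0 of 15.

0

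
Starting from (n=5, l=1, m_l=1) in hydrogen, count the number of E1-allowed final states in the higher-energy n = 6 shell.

4

E1 requires Δl = ±1, so l_f ∈ {0, 2}; with 0 ≤ l_f ≤ n_f−1 = 5, the allowed l_f values are {0, 2}.
For l_f = 0: m_f ∈ {m_i−1, m_i, m_i+1} ∩ [−0, 0] = {0} → 1 state.
For l_f = 2: m_f ∈ {m_i−1, m_i, m_i+1} ∩ [−2, 2] = {0, 1, 2} → 3 states.
Total: 4.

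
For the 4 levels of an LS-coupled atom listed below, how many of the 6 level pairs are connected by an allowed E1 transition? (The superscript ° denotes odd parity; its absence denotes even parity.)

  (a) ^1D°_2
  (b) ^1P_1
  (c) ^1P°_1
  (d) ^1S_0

3

(a)–(b): allowed.
(a)–(c): forbidden (parity).
(a)–(d): forbidden (ΔL, ΔJ).
(b)–(c): allowed.
(b)–(d): forbidden (parity).
(c)–(d): allowed.
Allowed pairs: 3 of 6.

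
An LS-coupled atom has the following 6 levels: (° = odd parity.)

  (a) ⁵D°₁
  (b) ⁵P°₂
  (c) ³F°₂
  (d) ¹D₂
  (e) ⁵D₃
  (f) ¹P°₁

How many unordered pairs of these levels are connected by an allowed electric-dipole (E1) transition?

(a)–(b): forbidden (parity).
(a)–(c): forbidden (parity, ΔS).
(a)–(d): forbidden (ΔS).
(a)–(e): forbidden (ΔJ).
(a)–(f): forbidden (parity, ΔS).
(b)–(c): forbidden (parity, ΔS, ΔL).
(b)–(d): forbidden (ΔS).
(b)–(e): allowed.
(b)–(f): forbidden (parity, ΔS).
(c)–(d): forbidden (ΔS).
(c)–(e): forbidden (ΔS).
(c)–(f): forbidden (parity, ΔS, ΔL).
(d)–(e): forbidden (parity, ΔS).
(d)–(f): allowed.
(e)–(f): forbidden (ΔS, ΔJ).
Allowed pairs: 2 of 15.

2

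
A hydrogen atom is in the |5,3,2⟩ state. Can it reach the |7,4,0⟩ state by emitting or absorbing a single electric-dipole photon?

forbidden

Initial l = 3, final l = 4, so Δl = +1. E1 requires Δl = ±1: ✓.
Δm_l = 0 − (2) = -2. E1 requires Δm_l = 0, ±1: ✗.
The transition is electric-dipole forbidden.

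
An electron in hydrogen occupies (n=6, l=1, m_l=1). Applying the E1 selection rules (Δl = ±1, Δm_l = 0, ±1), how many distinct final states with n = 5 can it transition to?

4

E1 requires Δl = ±1, so l_f ∈ {0, 2}; with 0 ≤ l_f ≤ n_f−1 = 4, the allowed l_f values are {0, 2}.
For l_f = 0: m_f ∈ {m_i−1, m_i, m_i+1} ∩ [−0, 0] = {0} → 1 state.
For l_f = 2: m_f ∈ {m_i−1, m_i, m_i+1} ∩ [−2, 2] = {0, 1, 2} → 3 states.
Total: 4.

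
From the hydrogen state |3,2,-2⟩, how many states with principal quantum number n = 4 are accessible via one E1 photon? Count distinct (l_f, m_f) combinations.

4

E1 requires Δl = ±1, so l_f ∈ {1, 3}; with 0 ≤ l_f ≤ n_f−1 = 3, the allowed l_f values are {1, 3}.
For l_f = 1: m_f ∈ {m_i−1, m_i, m_i+1} ∩ [−1, 1] = {-1} → 1 state.
For l_f = 3: m_f ∈ {m_i−1, m_i, m_i+1} ∩ [−3, 3] = {-3, -2, -1} → 3 states.
Total: 4.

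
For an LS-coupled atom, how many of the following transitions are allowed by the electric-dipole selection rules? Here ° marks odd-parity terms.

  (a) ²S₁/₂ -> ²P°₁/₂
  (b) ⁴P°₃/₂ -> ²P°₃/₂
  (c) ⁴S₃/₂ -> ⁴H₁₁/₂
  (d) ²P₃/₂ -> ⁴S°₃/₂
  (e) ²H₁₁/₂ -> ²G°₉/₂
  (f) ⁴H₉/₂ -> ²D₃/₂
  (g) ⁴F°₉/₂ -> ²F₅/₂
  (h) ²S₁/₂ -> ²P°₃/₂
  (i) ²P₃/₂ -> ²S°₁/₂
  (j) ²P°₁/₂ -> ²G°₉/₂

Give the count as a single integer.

4

(a) allowed
(b) forbidden (parity, ΔS fail)
(c) forbidden (parity, ΔL, ΔJ fail)
(d) forbidden (ΔS fails)
(e) allowed
(f) forbidden (parity, ΔS, ΔL, ΔJ fail)
(g) forbidden (ΔS, ΔJ fail)
(h) allowed
(i) allowed
(j) forbidden (parity, ΔL, ΔJ fail)
Total allowed: 4 of 10.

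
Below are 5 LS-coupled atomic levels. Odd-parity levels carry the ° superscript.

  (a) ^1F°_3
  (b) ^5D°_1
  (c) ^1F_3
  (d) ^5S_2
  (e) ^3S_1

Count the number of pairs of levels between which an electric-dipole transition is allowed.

1

(a)–(b): forbidden (parity, ΔS, ΔJ).
(a)–(c): allowed.
(a)–(d): forbidden (ΔS, ΔL).
(a)–(e): forbidden (ΔS, ΔL, ΔJ).
(b)–(c): forbidden (ΔS, ΔJ).
(b)–(d): forbidden (ΔL).
(b)–(e): forbidden (ΔS, ΔL).
(c)–(d): forbidden (parity, ΔS, ΔL).
(c)–(e): forbidden (parity, ΔS, ΔL, ΔJ).
(d)–(e): forbidden (parity, ΔS, ΔL).
Allowed pairs: 1 of 10.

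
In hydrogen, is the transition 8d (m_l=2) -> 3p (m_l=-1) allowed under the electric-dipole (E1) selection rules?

l: 2 → 1 (Δl = -1). Δl = ±1 passes.
m_l: 2 → -1 (Δm_l = -3). |Δm_l| ≤ 1 fails.
The transition is electric-dipole forbidden.

forbidden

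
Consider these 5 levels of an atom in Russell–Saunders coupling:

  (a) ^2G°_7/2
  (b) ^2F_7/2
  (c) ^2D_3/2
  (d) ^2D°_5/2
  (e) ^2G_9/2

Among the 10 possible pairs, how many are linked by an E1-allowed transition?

4

(a)–(b): allowed.
(a)–(c): forbidden (ΔL, ΔJ).
(a)–(d): forbidden (parity, ΔL).
(a)–(e): allowed.
(b)–(c): forbidden (parity, ΔJ).
(b)–(d): allowed.
(b)–(e): forbidden (parity).
(c)–(d): allowed.
(c)–(e): forbidden (parity, ΔL, ΔJ).
(d)–(e): forbidden (ΔL, ΔJ).
Allowed pairs: 4 of 10.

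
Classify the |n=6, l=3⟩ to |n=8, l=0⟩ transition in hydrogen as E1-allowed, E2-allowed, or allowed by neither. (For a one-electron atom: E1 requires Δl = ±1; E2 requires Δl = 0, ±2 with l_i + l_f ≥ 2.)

Δl = 0 − 3 = -3; l_i + l_f = 3.
E1 (Δl = ±1): not satisfied.
E2 (Δl = 0,±2, l_i+l_f ≥ 2): not satisfied.

neither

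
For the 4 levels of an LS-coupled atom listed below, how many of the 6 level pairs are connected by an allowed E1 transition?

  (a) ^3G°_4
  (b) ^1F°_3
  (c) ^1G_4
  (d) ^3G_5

2

(a)–(b): forbidden (parity, ΔS).
(a)–(c): forbidden (ΔS).
(a)–(d): allowed.
(b)–(c): allowed.
(b)–(d): forbidden (ΔS, ΔJ).
(c)–(d): forbidden (parity, ΔS).
Allowed pairs: 2 of 6.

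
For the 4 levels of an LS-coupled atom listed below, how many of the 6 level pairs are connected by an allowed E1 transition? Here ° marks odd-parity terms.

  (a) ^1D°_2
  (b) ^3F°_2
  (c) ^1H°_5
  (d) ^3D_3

1

(a)–(b): forbidden (parity, ΔS).
(a)–(c): forbidden (parity, ΔL, ΔJ).
(a)–(d): forbidden (ΔS).
(b)–(c): forbidden (parity, ΔS, ΔL, ΔJ).
(b)–(d): allowed.
(c)–(d): forbidden (ΔS, ΔL, ΔJ).
Allowed pairs: 1 of 6.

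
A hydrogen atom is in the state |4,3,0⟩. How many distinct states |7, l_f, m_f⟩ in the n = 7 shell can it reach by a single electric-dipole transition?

E1 requires Δl = ±1, so l_f ∈ {2, 4}; with 0 ≤ l_f ≤ n_f−1 = 6, the allowed l_f values are {2, 4}.
For l_f = 2: m_f ∈ {m_i−1, m_i, m_i+1} ∩ [−2, 2] = {-1, 0, 1} → 3 states.
For l_f = 4: m_f ∈ {m_i−1, m_i, m_i+1} ∩ [−4, 4] = {-1, 0, 1} → 3 states.
Total: 6.

6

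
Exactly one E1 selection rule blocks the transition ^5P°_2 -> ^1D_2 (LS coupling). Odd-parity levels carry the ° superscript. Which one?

the ΔS = 0 rule

Initial level: S=2, L=1, J=2, parity odd. Final level: S=0, L=2, J=2, parity even.
ΔL = 0, ±1 (not L=0↔0): L: 1 → 2, ΔL = +1 — ✓.
ΔJ = 0, ±1 (not J=0↔0): J: 2 → 2, ΔJ = +0 — ✓.
ΔS = 0: S: 2 → 0 — ✗.
Parity must change: odd → even — ✓.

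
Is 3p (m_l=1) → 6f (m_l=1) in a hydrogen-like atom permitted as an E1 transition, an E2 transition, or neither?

E2

Δl = 3 − 1 = +2; l_i + l_f = 4.
Δm_l = +0.
E1 (Δl = ±1, |Δm_l| ≤ 1): not satisfied.
E2 (Δl = 0,±2, l_i+l_f ≥ 2, |Δm_l| ≤ 2): satisfied.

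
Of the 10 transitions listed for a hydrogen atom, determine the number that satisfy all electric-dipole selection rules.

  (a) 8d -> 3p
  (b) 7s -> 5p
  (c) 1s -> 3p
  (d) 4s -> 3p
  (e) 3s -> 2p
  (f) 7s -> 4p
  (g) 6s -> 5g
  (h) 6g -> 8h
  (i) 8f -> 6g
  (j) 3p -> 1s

9

(a) allowed
(b) allowed
(c) allowed
(d) allowed
(e) allowed
(f) allowed
(g) forbidden — Δl = +4 (E1 requires Δl = ±1)
(h) allowed
(i) allowed
(j) allowed
Total allowed: 9 of 10.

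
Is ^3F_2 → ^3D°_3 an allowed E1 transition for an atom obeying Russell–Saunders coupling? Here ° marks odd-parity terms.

Reading off the term symbols: S 1→1, L 3→2, J 2→3, parity even→odd.
ΔJ = 0, ±1 (not J=0↔0): J: 2 → 3, ΔJ = +1 — passes.
ΔS = 0: S: 1 → 1 — passes.
Parity must change: even → odd — passes.
ΔL = 0, ±1 (not L=0↔0): L: 3 → 2, ΔL = -1 — passes.
All four E1 rules are satisfied.

allowed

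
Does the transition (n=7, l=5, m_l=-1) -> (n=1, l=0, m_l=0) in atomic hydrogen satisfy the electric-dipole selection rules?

l: 5 → 0 (Δl = -5). Δl = ±1 ✗.
m_l: -1 → 0 (Δm_l = +1). |Δm_l| ≤ 1 ✓.
The transition is electric-dipole forbidden.

forbidden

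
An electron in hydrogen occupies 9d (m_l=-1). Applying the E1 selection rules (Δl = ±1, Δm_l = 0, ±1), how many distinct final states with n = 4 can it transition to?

5

E1 requires Δl = ±1, so l_f ∈ {1, 3}; with 0 ≤ l_f ≤ n_f−1 = 3, the allowed l_f values are {1, 3}.
For l_f = 1: m_f ∈ {m_i−1, m_i, m_i+1} ∩ [−1, 1] = {-1, 0} → 2 states.
For l_f = 3: m_f ∈ {m_i−1, m_i, m_i+1} ∩ [−3, 3] = {-2, -1, 0} → 3 states.
Total: 5.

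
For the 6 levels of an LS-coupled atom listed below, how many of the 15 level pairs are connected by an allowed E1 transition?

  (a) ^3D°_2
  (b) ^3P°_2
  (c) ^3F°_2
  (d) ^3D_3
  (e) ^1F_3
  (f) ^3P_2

(a)–(b): forbidden (parity).
(a)–(c): forbidden (parity).
(a)–(d): allowed.
(a)–(e): forbidden (ΔS).
(a)–(f): allowed.
(b)–(c): forbidden (parity, ΔL).
(b)–(d): allowed.
(b)–(e): forbidden (ΔS, ΔL).
(b)–(f): allowed.
(c)–(d): allowed.
(c)–(e): forbidden (ΔS).
(c)–(f): forbidden (ΔL).
(d)–(e): forbidden (parity, ΔS).
(d)–(f): forbidden (parity).
(e)–(f): forbidden (parity, ΔS, ΔL).
Allowed pairs: 5 of 15.

5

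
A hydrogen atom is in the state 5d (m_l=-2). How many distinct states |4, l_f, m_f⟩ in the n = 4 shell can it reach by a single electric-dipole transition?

4

E1 requires Δl = ±1, so l_f ∈ {1, 3}; with 0 ≤ l_f ≤ n_f−1 = 3, the allowed l_f values are {1, 3}.
For l_f = 1: m_f ∈ {m_i−1, m_i, m_i+1} ∩ [−1, 1] = {-1} → 1 state.
For l_f = 3: m_f ∈ {m_i−1, m_i, m_i+1} ∩ [−3, 3] = {-3, -2, -1} → 3 states.
Total: 4.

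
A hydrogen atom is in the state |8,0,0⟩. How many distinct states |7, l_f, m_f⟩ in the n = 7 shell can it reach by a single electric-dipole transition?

3

E1 requires Δl = ±1, so l_f ∈ {-1, 1}; with 0 ≤ l_f ≤ n_f−1 = 6, the allowed l_f values are {1}.
For l_f = 1: m_f ∈ {m_i−1, m_i, m_i+1} ∩ [−1, 1] = {-1, 0, 1} → 3 states.
Total: 3.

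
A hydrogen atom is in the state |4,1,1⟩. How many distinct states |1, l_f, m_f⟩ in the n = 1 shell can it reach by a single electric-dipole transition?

E1 requires Δl = ±1, so l_f ∈ {0, 2}; with 0 ≤ l_f ≤ n_f−1 = 0, the allowed l_f values are {0}.
For l_f = 0: m_f ∈ {m_i−1, m_i, m_i+1} ∩ [−0, 0] = {0} → 1 state.
Total: 1.

1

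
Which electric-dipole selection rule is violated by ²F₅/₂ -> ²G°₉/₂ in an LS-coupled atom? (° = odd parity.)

Reading off the term symbols: S 1/2→1/2, L 3→4, J 5/2→9/2, parity even→odd.
Parity must change: even → odd — ✓.
ΔS = 0: S: 1/2 → 1/2 — ✓.
ΔL = 0, ±1 (not L=0↔0): L: 3 → 4, ΔL = +1 — ✓.
ΔJ = 0, ±1 (not J=0↔0): J: 5/2 → 9/2, ΔJ = +2 — ✗.

the ΔJ = 0, ±1 rule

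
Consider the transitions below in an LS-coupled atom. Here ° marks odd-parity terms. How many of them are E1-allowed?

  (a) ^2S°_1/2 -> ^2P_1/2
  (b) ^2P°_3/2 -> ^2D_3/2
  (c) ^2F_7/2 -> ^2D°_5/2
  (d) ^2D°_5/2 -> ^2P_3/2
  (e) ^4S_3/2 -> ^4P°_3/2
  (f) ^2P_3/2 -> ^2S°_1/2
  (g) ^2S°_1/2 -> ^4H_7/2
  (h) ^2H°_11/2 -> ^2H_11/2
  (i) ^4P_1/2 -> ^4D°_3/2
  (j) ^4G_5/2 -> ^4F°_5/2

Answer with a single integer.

9

(a) allowed
(b) allowed
(c) allowed
(d) allowed
(e) allowed
(f) allowed
(g) forbidden (ΔS, ΔL, ΔJ fail)
(h) allowed
(i) allowed
(j) allowed
Total allowed: 9 of 10.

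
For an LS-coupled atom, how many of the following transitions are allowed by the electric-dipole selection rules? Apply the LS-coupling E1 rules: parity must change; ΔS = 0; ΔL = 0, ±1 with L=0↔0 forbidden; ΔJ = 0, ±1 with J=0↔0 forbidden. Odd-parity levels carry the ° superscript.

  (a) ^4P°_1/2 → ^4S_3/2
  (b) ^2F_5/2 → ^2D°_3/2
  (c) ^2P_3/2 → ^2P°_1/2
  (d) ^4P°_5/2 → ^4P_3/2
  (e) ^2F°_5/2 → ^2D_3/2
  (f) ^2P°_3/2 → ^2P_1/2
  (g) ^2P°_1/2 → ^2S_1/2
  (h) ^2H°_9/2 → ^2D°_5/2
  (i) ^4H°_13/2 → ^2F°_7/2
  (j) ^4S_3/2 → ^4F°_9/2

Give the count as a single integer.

(a) allowed
(b) allowed
(c) allowed
(d) allowed
(e) allowed
(f) allowed
(g) allowed
(h) forbidden (parity, ΔL, ΔJ fail)
(i) forbidden (parity, ΔS, ΔL, ΔJ fail)
(j) forbidden (ΔL, ΔJ fail)
Total allowed: 7 of 10.

7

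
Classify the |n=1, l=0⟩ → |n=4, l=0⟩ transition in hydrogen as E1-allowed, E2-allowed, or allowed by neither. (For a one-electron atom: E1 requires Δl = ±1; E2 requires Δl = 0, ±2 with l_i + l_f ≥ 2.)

Δl = 0 − 0 = +0; l_i + l_f = 0.
E1 (Δl = ±1): not satisfied.
E2 (Δl = 0,±2, l_i+l_f ≥ 2): not satisfied.

neither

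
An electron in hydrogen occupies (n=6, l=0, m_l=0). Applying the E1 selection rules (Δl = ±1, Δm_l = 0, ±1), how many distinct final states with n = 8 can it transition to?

3

E1 requires Δl = ±1, so l_f ∈ {-1, 1}; with 0 ≤ l_f ≤ n_f−1 = 7, the allowed l_f values are {1}.
For l_f = 1: m_f ∈ {m_i−1, m_i, m_i+1} ∩ [−1, 1] = {-1, 0, 1} → 3 states.
Total: 3.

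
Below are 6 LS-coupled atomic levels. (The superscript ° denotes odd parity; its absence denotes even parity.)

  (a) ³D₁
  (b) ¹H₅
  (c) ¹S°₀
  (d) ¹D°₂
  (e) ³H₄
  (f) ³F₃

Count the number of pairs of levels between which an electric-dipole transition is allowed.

0

(a)–(b): forbidden (parity, ΔS, ΔL, ΔJ).
(a)–(c): forbidden (ΔS, ΔL).
(a)–(d): forbidden (ΔS).
(a)–(e): forbidden (parity, ΔL, ΔJ).
(a)–(f): forbidden (parity, ΔJ).
(b)–(c): forbidden (ΔL, ΔJ).
(b)–(d): forbidden (ΔL, ΔJ).
(b)–(e): forbidden (parity, ΔS).
(b)–(f): forbidden (parity, ΔS, ΔL, ΔJ).
(c)–(d): forbidden (parity, ΔL, ΔJ).
(c)–(e): forbidden (ΔS, ΔL, ΔJ).
(c)–(f): forbidden (ΔS, ΔL, ΔJ).
(d)–(e): forbidden (ΔS, ΔL, ΔJ).
(d)–(f): forbidden (ΔS).
(e)–(f): forbidden (parity, ΔL).
Allowed pairs: 0 of 15.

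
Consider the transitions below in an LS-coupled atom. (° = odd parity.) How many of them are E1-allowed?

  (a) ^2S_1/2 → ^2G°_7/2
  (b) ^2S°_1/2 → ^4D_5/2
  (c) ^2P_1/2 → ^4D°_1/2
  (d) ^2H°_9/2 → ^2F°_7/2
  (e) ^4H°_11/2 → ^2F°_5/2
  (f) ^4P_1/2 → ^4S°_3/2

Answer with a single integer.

(a) forbidden (ΔL, ΔJ fail)
(b) forbidden (ΔS, ΔL, ΔJ fail)
(c) forbidden (ΔS fails)
(d) forbidden (parity, ΔL fail)
(e) forbidden (parity, ΔS, ΔL, ΔJ fail)
(f) allowed
Total allowed: 1 of 6.

1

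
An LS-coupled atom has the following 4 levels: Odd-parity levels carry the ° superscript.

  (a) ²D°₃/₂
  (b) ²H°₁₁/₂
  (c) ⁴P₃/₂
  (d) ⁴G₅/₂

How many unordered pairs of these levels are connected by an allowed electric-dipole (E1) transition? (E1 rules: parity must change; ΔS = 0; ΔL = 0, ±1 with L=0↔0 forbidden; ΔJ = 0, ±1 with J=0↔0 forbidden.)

(a)–(b): forbidden (parity, ΔL, ΔJ).
(a)–(c): forbidden (ΔS).
(a)–(d): forbidden (ΔS, ΔL).
(b)–(c): forbidden (ΔS, ΔL, ΔJ).
(b)–(d): forbidden (ΔS, ΔJ).
(c)–(d): forbidden (parity, ΔL).
Allowed pairs: 0 of 6.

0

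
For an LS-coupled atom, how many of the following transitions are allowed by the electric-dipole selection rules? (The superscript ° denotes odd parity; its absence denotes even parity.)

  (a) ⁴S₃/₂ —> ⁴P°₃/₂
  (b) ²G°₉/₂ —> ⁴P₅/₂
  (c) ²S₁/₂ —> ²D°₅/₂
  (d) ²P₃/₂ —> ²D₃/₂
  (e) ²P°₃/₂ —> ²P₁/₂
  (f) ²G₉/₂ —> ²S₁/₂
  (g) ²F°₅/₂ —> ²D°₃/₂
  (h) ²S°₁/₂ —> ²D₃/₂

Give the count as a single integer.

(a) allowed
(b) forbidden (ΔS, ΔL, ΔJ fail)
(c) forbidden (ΔL, ΔJ fail)
(d) forbidden (parity fails)
(e) allowed
(f) forbidden (parity, ΔL, ΔJ fail)
(g) forbidden (parity fails)
(h) forbidden (ΔL fails)
Total allowed: 2 of 8.

2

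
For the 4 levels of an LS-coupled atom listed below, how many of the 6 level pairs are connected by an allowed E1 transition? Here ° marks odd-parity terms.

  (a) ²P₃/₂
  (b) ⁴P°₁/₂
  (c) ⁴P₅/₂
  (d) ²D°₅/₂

(a)–(b): forbidden (ΔS).
(a)–(c): forbidden (parity, ΔS).
(a)–(d): allowed.
(b)–(c): forbidden (ΔJ).
(b)–(d): forbidden (parity, ΔS, ΔJ).
(c)–(d): forbidden (ΔS).
Allowed pairs: 1 of 6.

1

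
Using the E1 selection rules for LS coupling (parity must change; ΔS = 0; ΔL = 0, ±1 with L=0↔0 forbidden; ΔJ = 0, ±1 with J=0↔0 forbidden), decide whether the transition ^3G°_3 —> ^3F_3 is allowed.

allowed

Initial level: S=1, L=4, J=3, parity odd. Final level: S=1, L=3, J=3, parity even.
Parity must change: odd → even — ✓.
ΔS = 0: S: 1 → 1 — ✓.
ΔL = 0, ±1 (not L=0↔0): L: 4 → 3, ΔL = -1 — ✓.
ΔJ = 0, ±1 (not J=0↔0): J: 3 → 3, ΔJ = +0 — ✓.
All four E1 rules are satisfied.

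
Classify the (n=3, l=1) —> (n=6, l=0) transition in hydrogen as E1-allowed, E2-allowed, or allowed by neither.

E1

Δl = 0 − 1 = -1; l_i + l_f = 1.
E1 (Δl = ±1): satisfied.
E2 (Δl = 0,±2, l_i+l_f ≥ 2): not satisfied.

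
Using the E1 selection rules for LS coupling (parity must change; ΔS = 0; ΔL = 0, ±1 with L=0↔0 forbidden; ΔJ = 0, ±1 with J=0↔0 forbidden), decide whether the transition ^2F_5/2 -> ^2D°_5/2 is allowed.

allowed

Reading off the term symbols: S 1/2→1/2, L 3→2, J 5/2→5/2, parity even→odd.
ΔJ = 0, ±1 (not J=0↔0): J: 5/2 → 5/2, ΔJ = +0 — ✓.
ΔL = 0, ±1 (not L=0↔0): L: 3 → 2, ΔL = -1 — ✓.
ΔS = 0: S: 1/2 → 1/2 — ✓.
Parity must change: even → odd — ✓.
All four E1 rules are satisfied.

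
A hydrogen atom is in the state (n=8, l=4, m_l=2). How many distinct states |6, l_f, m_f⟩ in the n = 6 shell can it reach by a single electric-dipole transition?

6

E1 requires Δl = ±1, so l_f ∈ {3, 5}; with 0 ≤ l_f ≤ n_f−1 = 5, the allowed l_f values are {3, 5}.
For l_f = 3: m_f ∈ {m_i−1, m_i, m_i+1} ∩ [−3, 3] = {1, 2, 3} → 3 states.
For l_f = 5: m_f ∈ {m_i−1, m_i, m_i+1} ∩ [−5, 5] = {1, 2, 3} → 3 states.
Total: 6.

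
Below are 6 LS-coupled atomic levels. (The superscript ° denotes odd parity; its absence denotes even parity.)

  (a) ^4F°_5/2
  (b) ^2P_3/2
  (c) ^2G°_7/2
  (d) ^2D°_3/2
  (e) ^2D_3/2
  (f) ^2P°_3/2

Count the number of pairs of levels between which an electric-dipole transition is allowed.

4

(a)–(b): forbidden (ΔS, ΔL).
(a)–(c): forbidden (parity, ΔS).
(a)–(d): forbidden (parity, ΔS).
(a)–(e): forbidden (ΔS).
(a)–(f): forbidden (parity, ΔS, ΔL).
(b)–(c): forbidden (ΔL, ΔJ).
(b)–(d): allowed.
(b)–(e): forbidden (parity).
(b)–(f): allowed.
(c)–(d): forbidden (parity, ΔL, ΔJ).
(c)–(e): forbidden (ΔL, ΔJ).
(c)–(f): forbidden (parity, ΔL, ΔJ).
(d)–(e): allowed.
(d)–(f): forbidden (parity).
(e)–(f): allowed.
Allowed pairs: 4 of 15.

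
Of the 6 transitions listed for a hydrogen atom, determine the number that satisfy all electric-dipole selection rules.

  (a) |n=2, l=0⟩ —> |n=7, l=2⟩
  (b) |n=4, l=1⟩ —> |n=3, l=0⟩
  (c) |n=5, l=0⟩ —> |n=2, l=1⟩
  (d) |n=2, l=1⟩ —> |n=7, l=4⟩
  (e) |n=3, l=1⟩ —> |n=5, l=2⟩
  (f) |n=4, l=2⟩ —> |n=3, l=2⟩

(a) forbidden — Δl = +2 (E1 requires Δl = ±1)
(b) allowed
(c) allowed
(d) forbidden — Δl = +3 (E1 requires Δl = ±1)
(e) allowed
(f) forbidden — Δl = +0 (E1 requires Δl = ±1)
Total allowed: 3 of 6.

3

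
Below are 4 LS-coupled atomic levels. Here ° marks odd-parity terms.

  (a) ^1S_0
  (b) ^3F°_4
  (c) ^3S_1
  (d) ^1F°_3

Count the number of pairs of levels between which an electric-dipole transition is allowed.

(a)–(b): forbidden (ΔS, ΔL, ΔJ).
(a)–(c): forbidden (parity, ΔS, ΔL).
(a)–(d): forbidden (ΔL, ΔJ).
(b)–(c): forbidden (ΔL, ΔJ).
(b)–(d): forbidden (parity, ΔS).
(c)–(d): forbidden (ΔS, ΔL, ΔJ).
Allowed pairs: 0 of 6.

0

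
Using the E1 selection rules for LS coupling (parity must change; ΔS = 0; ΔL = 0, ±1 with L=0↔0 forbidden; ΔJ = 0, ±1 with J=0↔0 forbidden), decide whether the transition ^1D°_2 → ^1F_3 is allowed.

allowed

Parity must change: odd → even — satisfied.
ΔL = 0, ±1 (not L=0↔0): L: 2 → 3, ΔL = +1 — satisfied.
ΔJ = 0, ±1 (not J=0↔0): J: 2 → 3, ΔJ = +1 — satisfied.
ΔS = 0: S: 0 → 0 — satisfied.
All four E1 rules are satisfied.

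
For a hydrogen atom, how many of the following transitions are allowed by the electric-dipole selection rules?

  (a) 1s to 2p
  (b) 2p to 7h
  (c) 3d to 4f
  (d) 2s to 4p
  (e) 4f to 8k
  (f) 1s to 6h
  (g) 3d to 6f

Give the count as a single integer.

4

(a) allowed
(b) forbidden — Δl = +4 (E1 requires Δl = ±1)
(c) allowed
(d) allowed
(e) forbidden — Δl = +4 (E1 requires Δl = ±1)
(f) forbidden — Δl = +5 (E1 requires Δl = ±1)
(g) allowed
Total allowed: 4 of 7.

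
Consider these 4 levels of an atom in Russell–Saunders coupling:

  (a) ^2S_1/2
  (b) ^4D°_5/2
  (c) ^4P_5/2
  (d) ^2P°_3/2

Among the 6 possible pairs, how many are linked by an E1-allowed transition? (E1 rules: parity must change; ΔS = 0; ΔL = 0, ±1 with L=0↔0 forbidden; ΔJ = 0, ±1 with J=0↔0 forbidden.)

2

(a)–(b): forbidden (ΔS, ΔL, ΔJ).
(a)–(c): forbidden (parity, ΔS, ΔJ).
(a)–(d): allowed.
(b)–(c): allowed.
(b)–(d): forbidden (parity, ΔS).
(c)–(d): forbidden (ΔS).
Allowed pairs: 2 of 6.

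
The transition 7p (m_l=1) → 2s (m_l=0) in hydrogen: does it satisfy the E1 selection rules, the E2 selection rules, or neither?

E1

Δl = 0 − 1 = -1; l_i + l_f = 1.
Δm_l = -1.
E1 (Δl = ±1, |Δm_l| ≤ 1): satisfied.
E2 (Δl = 0,±2, l_i+l_f ≥ 2, |Δm_l| ≤ 2): not satisfied.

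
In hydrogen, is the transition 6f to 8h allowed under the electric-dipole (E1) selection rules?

forbidden

l: 3 → 5 (Δl = +2). Δl = ±1 fails.
The transition is electric-dipole forbidden.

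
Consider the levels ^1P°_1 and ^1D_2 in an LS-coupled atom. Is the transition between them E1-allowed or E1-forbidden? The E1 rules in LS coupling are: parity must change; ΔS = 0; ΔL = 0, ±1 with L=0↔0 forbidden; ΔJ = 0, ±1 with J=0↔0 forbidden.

allowed

Initial level: S=0, L=1, J=1, parity odd. Final level: S=0, L=2, J=2, parity even.
Parity must change: odd → even — ✓.
ΔS = 0: S: 0 → 0 — ✓.
ΔL = 0, ±1 (not L=0↔0): L: 1 → 2, ΔL = +1 — ✓.
ΔJ = 0, ±1 (not J=0↔0): J: 1 → 2, ΔJ = +1 — ✓.
All four E1 rules are satisfied.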